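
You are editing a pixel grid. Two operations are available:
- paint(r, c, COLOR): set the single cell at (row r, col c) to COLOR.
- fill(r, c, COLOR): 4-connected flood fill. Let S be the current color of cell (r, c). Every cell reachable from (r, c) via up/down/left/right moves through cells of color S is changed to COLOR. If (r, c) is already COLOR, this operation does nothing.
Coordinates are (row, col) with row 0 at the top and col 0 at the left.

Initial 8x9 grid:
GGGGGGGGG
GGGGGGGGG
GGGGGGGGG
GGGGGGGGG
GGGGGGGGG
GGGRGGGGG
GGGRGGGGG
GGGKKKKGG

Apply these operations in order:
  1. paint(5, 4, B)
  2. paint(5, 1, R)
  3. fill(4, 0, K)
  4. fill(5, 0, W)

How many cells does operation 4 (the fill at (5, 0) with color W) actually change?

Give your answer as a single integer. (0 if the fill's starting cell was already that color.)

After op 1 paint(5,4,B):
GGGGGGGGG
GGGGGGGGG
GGGGGGGGG
GGGGGGGGG
GGGGGGGGG
GGGRBGGGG
GGGRGGGGG
GGGKKKKGG
After op 2 paint(5,1,R):
GGGGGGGGG
GGGGGGGGG
GGGGGGGGG
GGGGGGGGG
GGGGGGGGG
GRGRBGGGG
GGGRGGGGG
GGGKKKKGG
After op 3 fill(4,0,K) [64 cells changed]:
KKKKKKKKK
KKKKKKKKK
KKKKKKKKK
KKKKKKKKK
KKKKKKKKK
KRKRBKKKK
KKKRKKKKK
KKKKKKKKK
After op 4 fill(5,0,W) [68 cells changed]:
WWWWWWWWW
WWWWWWWWW
WWWWWWWWW
WWWWWWWWW
WWWWWWWWW
WRWRBWWWW
WWWRWWWWW
WWWWWWWWW

Answer: 68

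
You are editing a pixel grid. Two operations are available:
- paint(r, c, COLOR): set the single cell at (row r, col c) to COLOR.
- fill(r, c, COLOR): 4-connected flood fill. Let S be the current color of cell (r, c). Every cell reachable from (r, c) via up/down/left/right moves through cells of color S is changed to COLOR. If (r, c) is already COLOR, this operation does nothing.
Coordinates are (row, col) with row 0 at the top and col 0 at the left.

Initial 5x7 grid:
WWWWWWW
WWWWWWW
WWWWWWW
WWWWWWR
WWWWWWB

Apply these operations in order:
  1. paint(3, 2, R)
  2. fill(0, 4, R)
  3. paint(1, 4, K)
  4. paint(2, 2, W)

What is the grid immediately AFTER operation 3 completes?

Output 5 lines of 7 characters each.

Answer: RRRRRRR
RRRRKRR
RRRRRRR
RRRRRRR
RRRRRRB

Derivation:
After op 1 paint(3,2,R):
WWWWWWW
WWWWWWW
WWWWWWW
WWRWWWR
WWWWWWB
After op 2 fill(0,4,R) [32 cells changed]:
RRRRRRR
RRRRRRR
RRRRRRR
RRRRRRR
RRRRRRB
After op 3 paint(1,4,K):
RRRRRRR
RRRRKRR
RRRRRRR
RRRRRRR
RRRRRRB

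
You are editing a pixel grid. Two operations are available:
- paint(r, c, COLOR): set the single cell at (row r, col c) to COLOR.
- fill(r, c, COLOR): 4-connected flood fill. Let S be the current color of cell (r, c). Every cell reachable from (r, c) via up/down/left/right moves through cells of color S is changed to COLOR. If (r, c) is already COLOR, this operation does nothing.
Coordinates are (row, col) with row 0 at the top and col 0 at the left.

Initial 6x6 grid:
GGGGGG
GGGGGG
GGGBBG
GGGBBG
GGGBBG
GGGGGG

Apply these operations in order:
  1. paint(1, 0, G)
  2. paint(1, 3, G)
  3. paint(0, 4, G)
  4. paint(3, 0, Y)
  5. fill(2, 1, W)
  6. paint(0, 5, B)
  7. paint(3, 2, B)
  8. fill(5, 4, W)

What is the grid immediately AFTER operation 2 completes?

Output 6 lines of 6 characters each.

Answer: GGGGGG
GGGGGG
GGGBBG
GGGBBG
GGGBBG
GGGGGG

Derivation:
After op 1 paint(1,0,G):
GGGGGG
GGGGGG
GGGBBG
GGGBBG
GGGBBG
GGGGGG
After op 2 paint(1,3,G):
GGGGGG
GGGGGG
GGGBBG
GGGBBG
GGGBBG
GGGGGG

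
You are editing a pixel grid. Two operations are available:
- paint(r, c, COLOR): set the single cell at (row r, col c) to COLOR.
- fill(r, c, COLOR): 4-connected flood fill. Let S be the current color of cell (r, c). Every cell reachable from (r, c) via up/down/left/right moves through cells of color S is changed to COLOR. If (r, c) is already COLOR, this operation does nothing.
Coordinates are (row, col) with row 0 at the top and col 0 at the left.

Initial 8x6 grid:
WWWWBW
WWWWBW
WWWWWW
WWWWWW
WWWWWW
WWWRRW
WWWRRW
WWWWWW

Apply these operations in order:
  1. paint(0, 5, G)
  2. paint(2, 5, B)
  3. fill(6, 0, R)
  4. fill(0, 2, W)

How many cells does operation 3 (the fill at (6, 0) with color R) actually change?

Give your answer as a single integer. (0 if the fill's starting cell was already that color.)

After op 1 paint(0,5,G):
WWWWBG
WWWWBW
WWWWWW
WWWWWW
WWWWWW
WWWRRW
WWWRRW
WWWWWW
After op 2 paint(2,5,B):
WWWWBG
WWWWBW
WWWWWB
WWWWWW
WWWWWW
WWWRRW
WWWRRW
WWWWWW
After op 3 fill(6,0,R) [39 cells changed]:
RRRRBG
RRRRBW
RRRRRB
RRRRRR
RRRRRR
RRRRRR
RRRRRR
RRRRRR

Answer: 39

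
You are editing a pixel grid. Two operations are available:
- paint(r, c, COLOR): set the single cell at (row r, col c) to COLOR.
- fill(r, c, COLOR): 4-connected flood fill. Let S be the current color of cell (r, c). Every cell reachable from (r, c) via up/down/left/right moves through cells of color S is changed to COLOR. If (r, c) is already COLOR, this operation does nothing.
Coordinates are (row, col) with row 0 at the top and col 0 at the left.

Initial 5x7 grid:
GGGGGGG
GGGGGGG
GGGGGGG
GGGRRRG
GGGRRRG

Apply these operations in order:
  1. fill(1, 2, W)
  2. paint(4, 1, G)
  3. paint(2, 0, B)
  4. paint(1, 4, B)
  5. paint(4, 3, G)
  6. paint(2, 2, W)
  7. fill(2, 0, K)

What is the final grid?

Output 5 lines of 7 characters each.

Answer: WWWWWWW
WWWWBWW
KWWWWWW
WWWRRRW
WGWGRRW

Derivation:
After op 1 fill(1,2,W) [29 cells changed]:
WWWWWWW
WWWWWWW
WWWWWWW
WWWRRRW
WWWRRRW
After op 2 paint(4,1,G):
WWWWWWW
WWWWWWW
WWWWWWW
WWWRRRW
WGWRRRW
After op 3 paint(2,0,B):
WWWWWWW
WWWWWWW
BWWWWWW
WWWRRRW
WGWRRRW
After op 4 paint(1,4,B):
WWWWWWW
WWWWBWW
BWWWWWW
WWWRRRW
WGWRRRW
After op 5 paint(4,3,G):
WWWWWWW
WWWWBWW
BWWWWWW
WWWRRRW
WGWGRRW
After op 6 paint(2,2,W):
WWWWWWW
WWWWBWW
BWWWWWW
WWWRRRW
WGWGRRW
After op 7 fill(2,0,K) [1 cells changed]:
WWWWWWW
WWWWBWW
KWWWWWW
WWWRRRW
WGWGRRW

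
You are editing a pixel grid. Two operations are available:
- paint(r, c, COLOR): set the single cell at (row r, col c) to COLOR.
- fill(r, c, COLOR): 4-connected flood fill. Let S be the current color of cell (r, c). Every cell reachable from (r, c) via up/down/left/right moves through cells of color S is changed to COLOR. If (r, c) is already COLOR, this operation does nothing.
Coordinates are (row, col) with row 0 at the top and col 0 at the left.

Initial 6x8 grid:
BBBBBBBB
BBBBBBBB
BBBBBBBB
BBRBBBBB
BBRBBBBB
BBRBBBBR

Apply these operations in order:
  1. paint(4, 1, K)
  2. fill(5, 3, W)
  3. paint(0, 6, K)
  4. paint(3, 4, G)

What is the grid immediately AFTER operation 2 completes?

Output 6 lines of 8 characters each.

After op 1 paint(4,1,K):
BBBBBBBB
BBBBBBBB
BBBBBBBB
BBRBBBBB
BKRBBBBB
BBRBBBBR
After op 2 fill(5,3,W) [43 cells changed]:
WWWWWWWW
WWWWWWWW
WWWWWWWW
WWRWWWWW
WKRWWWWW
WWRWWWWR

Answer: WWWWWWWW
WWWWWWWW
WWWWWWWW
WWRWWWWW
WKRWWWWW
WWRWWWWR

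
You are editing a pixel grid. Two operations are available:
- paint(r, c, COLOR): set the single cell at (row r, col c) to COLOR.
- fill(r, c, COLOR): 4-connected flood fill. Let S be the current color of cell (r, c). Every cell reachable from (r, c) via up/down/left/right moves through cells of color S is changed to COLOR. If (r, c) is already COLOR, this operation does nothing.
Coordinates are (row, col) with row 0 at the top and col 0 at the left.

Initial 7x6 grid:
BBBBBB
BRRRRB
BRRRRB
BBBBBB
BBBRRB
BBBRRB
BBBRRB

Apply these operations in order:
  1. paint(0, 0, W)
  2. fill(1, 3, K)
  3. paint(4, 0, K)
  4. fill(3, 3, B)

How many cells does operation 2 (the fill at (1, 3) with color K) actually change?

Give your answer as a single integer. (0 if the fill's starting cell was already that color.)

Answer: 8

Derivation:
After op 1 paint(0,0,W):
WBBBBB
BRRRRB
BRRRRB
BBBBBB
BBBRRB
BBBRRB
BBBRRB
After op 2 fill(1,3,K) [8 cells changed]:
WBBBBB
BKKKKB
BKKKKB
BBBBBB
BBBRRB
BBBRRB
BBBRRB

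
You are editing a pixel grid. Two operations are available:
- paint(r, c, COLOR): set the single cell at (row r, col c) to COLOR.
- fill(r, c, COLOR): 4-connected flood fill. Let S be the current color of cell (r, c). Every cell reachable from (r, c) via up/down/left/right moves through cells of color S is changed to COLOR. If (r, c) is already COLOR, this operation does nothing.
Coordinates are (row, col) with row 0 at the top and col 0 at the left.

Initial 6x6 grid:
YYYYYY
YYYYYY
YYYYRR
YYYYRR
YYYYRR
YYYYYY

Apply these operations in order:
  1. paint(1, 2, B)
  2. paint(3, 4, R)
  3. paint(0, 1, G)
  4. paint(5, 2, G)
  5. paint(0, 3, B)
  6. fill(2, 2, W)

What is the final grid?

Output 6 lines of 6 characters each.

Answer: WGYBWW
WWBWWW
WWWWRR
WWWWRR
WWWWRR
WWGWWW

Derivation:
After op 1 paint(1,2,B):
YYYYYY
YYBYYY
YYYYRR
YYYYRR
YYYYRR
YYYYYY
After op 2 paint(3,4,R):
YYYYYY
YYBYYY
YYYYRR
YYYYRR
YYYYRR
YYYYYY
After op 3 paint(0,1,G):
YGYYYY
YYBYYY
YYYYRR
YYYYRR
YYYYRR
YYYYYY
After op 4 paint(5,2,G):
YGYYYY
YYBYYY
YYYYRR
YYYYRR
YYYYRR
YYGYYY
After op 5 paint(0,3,B):
YGYBYY
YYBYYY
YYYYRR
YYYYRR
YYYYRR
YYGYYY
After op 6 fill(2,2,W) [25 cells changed]:
WGYBWW
WWBWWW
WWWWRR
WWWWRR
WWWWRR
WWGWWW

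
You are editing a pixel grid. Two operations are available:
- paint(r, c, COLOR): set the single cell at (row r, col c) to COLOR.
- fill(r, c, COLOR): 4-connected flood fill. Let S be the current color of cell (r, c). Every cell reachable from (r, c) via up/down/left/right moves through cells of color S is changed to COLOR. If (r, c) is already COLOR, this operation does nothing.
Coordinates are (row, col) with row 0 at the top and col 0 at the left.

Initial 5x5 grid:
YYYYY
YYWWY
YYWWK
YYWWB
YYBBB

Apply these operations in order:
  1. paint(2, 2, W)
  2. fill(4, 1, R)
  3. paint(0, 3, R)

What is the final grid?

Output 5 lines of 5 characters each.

After op 1 paint(2,2,W):
YYYYY
YYWWY
YYWWK
YYWWB
YYBBB
After op 2 fill(4,1,R) [14 cells changed]:
RRRRR
RRWWR
RRWWK
RRWWB
RRBBB
After op 3 paint(0,3,R):
RRRRR
RRWWR
RRWWK
RRWWB
RRBBB

Answer: RRRRR
RRWWR
RRWWK
RRWWB
RRBBB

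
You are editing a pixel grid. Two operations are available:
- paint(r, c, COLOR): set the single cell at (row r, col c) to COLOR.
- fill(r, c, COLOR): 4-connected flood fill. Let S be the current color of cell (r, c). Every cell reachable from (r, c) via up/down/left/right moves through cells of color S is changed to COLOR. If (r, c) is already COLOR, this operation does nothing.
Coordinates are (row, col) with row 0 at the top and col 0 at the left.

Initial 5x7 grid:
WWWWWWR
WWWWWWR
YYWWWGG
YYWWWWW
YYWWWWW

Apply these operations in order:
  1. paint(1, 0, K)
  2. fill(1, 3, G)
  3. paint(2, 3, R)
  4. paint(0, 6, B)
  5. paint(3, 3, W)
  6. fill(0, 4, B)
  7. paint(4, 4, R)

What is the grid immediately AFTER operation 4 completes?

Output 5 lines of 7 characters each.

After op 1 paint(1,0,K):
WWWWWWR
KWWWWWR
YYWWWGG
YYWWWWW
YYWWWWW
After op 2 fill(1,3,G) [24 cells changed]:
GGGGGGR
KGGGGGR
YYGGGGG
YYGGGGG
YYGGGGG
After op 3 paint(2,3,R):
GGGGGGR
KGGGGGR
YYGRGGG
YYGGGGG
YYGGGGG
After op 4 paint(0,6,B):
GGGGGGB
KGGGGGR
YYGRGGG
YYGGGGG
YYGGGGG

Answer: GGGGGGB
KGGGGGR
YYGRGGG
YYGGGGG
YYGGGGG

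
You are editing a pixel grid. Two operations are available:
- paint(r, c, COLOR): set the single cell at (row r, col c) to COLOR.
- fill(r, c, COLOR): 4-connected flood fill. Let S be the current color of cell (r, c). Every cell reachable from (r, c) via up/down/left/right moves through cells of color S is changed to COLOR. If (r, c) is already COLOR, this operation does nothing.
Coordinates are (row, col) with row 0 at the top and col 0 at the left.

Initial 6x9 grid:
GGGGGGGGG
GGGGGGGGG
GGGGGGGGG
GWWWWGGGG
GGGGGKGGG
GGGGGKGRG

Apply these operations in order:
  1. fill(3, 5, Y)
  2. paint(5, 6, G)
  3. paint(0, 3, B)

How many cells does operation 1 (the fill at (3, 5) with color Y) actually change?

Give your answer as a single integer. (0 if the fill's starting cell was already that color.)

After op 1 fill(3,5,Y) [47 cells changed]:
YYYYYYYYY
YYYYYYYYY
YYYYYYYYY
YWWWWYYYY
YYYYYKYYY
YYYYYKYRY

Answer: 47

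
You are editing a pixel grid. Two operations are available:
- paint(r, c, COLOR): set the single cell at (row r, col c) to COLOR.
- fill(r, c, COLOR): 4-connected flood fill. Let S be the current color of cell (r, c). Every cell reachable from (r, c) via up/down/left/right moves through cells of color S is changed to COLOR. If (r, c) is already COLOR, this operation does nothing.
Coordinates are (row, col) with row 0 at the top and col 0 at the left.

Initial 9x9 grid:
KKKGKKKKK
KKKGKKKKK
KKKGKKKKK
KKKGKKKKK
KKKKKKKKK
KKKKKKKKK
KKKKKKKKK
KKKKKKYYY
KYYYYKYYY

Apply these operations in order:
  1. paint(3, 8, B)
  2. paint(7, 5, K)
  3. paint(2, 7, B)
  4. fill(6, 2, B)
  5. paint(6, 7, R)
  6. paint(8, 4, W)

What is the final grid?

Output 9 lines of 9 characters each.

After op 1 paint(3,8,B):
KKKGKKKKK
KKKGKKKKK
KKKGKKKKK
KKKGKKKKB
KKKKKKKKK
KKKKKKKKK
KKKKKKKKK
KKKKKKYYY
KYYYYKYYY
After op 2 paint(7,5,K):
KKKGKKKKK
KKKGKKKKK
KKKGKKKKK
KKKGKKKKB
KKKKKKKKK
KKKKKKKKK
KKKKKKKKK
KKKKKKYYY
KYYYYKYYY
After op 3 paint(2,7,B):
KKKGKKKKK
KKKGKKKKK
KKKGKKKBK
KKKGKKKKB
KKKKKKKKK
KKKKKKKKK
KKKKKKKKK
KKKKKKYYY
KYYYYKYYY
After op 4 fill(6,2,B) [65 cells changed]:
BBBGBBBBB
BBBGBBBBB
BBBGBBBBB
BBBGBBBBB
BBBBBBBBB
BBBBBBBBB
BBBBBBBBB
BBBBBBYYY
BYYYYBYYY
After op 5 paint(6,7,R):
BBBGBBBBB
BBBGBBBBB
BBBGBBBBB
BBBGBBBBB
BBBBBBBBB
BBBBBBBBB
BBBBBBBRB
BBBBBBYYY
BYYYYBYYY
After op 6 paint(8,4,W):
BBBGBBBBB
BBBGBBBBB
BBBGBBBBB
BBBGBBBBB
BBBBBBBBB
BBBBBBBBB
BBBBBBBRB
BBBBBBYYY
BYYYWBYYY

Answer: BBBGBBBBB
BBBGBBBBB
BBBGBBBBB
BBBGBBBBB
BBBBBBBBB
BBBBBBBBB
BBBBBBBRB
BBBBBBYYY
BYYYWBYYY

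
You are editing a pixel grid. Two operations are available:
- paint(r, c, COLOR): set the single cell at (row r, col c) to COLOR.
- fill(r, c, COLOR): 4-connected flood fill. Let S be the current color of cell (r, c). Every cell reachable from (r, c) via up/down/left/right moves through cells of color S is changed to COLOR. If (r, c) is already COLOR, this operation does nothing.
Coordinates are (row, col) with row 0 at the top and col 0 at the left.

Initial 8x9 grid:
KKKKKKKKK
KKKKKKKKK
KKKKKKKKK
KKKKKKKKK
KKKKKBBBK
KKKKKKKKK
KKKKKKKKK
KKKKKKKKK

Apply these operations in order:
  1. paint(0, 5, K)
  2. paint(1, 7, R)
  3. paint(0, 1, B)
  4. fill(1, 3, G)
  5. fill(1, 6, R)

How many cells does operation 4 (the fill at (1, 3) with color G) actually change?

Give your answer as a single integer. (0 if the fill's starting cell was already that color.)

After op 1 paint(0,5,K):
KKKKKKKKK
KKKKKKKKK
KKKKKKKKK
KKKKKKKKK
KKKKKBBBK
KKKKKKKKK
KKKKKKKKK
KKKKKKKKK
After op 2 paint(1,7,R):
KKKKKKKKK
KKKKKKKRK
KKKKKKKKK
KKKKKKKKK
KKKKKBBBK
KKKKKKKKK
KKKKKKKKK
KKKKKKKKK
After op 3 paint(0,1,B):
KBKKKKKKK
KKKKKKKRK
KKKKKKKKK
KKKKKKKKK
KKKKKBBBK
KKKKKKKKK
KKKKKKKKK
KKKKKKKKK
After op 4 fill(1,3,G) [67 cells changed]:
GBGGGGGGG
GGGGGGGRG
GGGGGGGGG
GGGGGGGGG
GGGGGBBBG
GGGGGGGGG
GGGGGGGGG
GGGGGGGGG

Answer: 67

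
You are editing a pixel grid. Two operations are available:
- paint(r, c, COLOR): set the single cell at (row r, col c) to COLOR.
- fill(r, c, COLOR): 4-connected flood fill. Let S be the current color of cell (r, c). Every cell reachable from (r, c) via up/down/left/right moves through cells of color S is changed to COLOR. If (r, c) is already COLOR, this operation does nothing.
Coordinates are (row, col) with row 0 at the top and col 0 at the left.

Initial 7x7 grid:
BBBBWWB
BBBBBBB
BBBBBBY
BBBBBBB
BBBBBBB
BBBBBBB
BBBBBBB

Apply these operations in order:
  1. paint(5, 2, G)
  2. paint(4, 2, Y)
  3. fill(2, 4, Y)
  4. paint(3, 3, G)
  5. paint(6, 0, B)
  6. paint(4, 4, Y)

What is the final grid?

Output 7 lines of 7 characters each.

After op 1 paint(5,2,G):
BBBBWWB
BBBBBBB
BBBBBBY
BBBBBBB
BBBBBBB
BBGBBBB
BBBBBBB
After op 2 paint(4,2,Y):
BBBBWWB
BBBBBBB
BBBBBBY
BBBBBBB
BBYBBBB
BBGBBBB
BBBBBBB
After op 3 fill(2,4,Y) [44 cells changed]:
YYYYWWY
YYYYYYY
YYYYYYY
YYYYYYY
YYYYYYY
YYGYYYY
YYYYYYY
After op 4 paint(3,3,G):
YYYYWWY
YYYYYYY
YYYYYYY
YYYGYYY
YYYYYYY
YYGYYYY
YYYYYYY
After op 5 paint(6,0,B):
YYYYWWY
YYYYYYY
YYYYYYY
YYYGYYY
YYYYYYY
YYGYYYY
BYYYYYY
After op 6 paint(4,4,Y):
YYYYWWY
YYYYYYY
YYYYYYY
YYYGYYY
YYYYYYY
YYGYYYY
BYYYYYY

Answer: YYYYWWY
YYYYYYY
YYYYYYY
YYYGYYY
YYYYYYY
YYGYYYY
BYYYYYY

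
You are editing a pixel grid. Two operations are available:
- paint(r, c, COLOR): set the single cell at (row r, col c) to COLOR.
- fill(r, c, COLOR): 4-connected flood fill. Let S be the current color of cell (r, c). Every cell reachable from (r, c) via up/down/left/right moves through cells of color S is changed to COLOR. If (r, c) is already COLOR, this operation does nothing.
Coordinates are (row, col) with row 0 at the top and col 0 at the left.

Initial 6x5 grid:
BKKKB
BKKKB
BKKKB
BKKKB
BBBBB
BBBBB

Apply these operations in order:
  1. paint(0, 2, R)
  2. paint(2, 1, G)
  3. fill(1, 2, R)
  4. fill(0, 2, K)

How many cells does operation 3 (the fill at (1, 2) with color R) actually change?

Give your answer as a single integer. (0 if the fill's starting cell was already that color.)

After op 1 paint(0,2,R):
BKRKB
BKKKB
BKKKB
BKKKB
BBBBB
BBBBB
After op 2 paint(2,1,G):
BKRKB
BKKKB
BGKKB
BKKKB
BBBBB
BBBBB
After op 3 fill(1,2,R) [10 cells changed]:
BRRRB
BRRRB
BGRRB
BRRRB
BBBBB
BBBBB

Answer: 10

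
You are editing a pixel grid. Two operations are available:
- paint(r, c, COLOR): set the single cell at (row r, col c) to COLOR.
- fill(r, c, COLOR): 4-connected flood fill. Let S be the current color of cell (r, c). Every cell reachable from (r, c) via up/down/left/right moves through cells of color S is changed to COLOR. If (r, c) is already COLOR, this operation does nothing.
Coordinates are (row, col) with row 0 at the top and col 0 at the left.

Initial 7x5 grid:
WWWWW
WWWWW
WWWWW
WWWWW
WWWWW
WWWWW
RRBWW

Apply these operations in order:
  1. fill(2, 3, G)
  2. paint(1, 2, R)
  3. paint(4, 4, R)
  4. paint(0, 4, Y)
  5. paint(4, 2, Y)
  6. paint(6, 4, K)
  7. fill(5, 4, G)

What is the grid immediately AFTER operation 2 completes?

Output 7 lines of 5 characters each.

Answer: GGGGG
GGRGG
GGGGG
GGGGG
GGGGG
GGGGG
RRBGG

Derivation:
After op 1 fill(2,3,G) [32 cells changed]:
GGGGG
GGGGG
GGGGG
GGGGG
GGGGG
GGGGG
RRBGG
After op 2 paint(1,2,R):
GGGGG
GGRGG
GGGGG
GGGGG
GGGGG
GGGGG
RRBGG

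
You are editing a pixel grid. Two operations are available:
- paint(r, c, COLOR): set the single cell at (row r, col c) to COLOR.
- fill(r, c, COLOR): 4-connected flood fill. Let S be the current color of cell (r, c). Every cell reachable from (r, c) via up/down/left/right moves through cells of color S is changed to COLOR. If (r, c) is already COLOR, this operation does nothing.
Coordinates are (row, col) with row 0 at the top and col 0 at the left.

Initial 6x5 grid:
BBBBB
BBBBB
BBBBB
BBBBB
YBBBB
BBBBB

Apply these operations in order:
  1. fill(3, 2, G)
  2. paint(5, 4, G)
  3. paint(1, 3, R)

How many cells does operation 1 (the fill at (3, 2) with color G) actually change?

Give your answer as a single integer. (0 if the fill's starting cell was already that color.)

Answer: 29

Derivation:
After op 1 fill(3,2,G) [29 cells changed]:
GGGGG
GGGGG
GGGGG
GGGGG
YGGGG
GGGGG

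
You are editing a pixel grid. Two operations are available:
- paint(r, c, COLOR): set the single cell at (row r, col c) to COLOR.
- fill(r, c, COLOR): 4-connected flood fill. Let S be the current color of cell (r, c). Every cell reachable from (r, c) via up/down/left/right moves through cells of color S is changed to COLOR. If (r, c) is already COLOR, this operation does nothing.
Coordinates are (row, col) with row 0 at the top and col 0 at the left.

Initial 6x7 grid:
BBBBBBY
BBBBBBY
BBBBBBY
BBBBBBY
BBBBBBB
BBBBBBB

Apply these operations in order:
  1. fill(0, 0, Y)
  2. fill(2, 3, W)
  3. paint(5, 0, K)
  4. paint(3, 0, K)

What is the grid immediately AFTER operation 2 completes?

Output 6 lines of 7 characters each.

After op 1 fill(0,0,Y) [38 cells changed]:
YYYYYYY
YYYYYYY
YYYYYYY
YYYYYYY
YYYYYYY
YYYYYYY
After op 2 fill(2,3,W) [42 cells changed]:
WWWWWWW
WWWWWWW
WWWWWWW
WWWWWWW
WWWWWWW
WWWWWWW

Answer: WWWWWWW
WWWWWWW
WWWWWWW
WWWWWWW
WWWWWWW
WWWWWWW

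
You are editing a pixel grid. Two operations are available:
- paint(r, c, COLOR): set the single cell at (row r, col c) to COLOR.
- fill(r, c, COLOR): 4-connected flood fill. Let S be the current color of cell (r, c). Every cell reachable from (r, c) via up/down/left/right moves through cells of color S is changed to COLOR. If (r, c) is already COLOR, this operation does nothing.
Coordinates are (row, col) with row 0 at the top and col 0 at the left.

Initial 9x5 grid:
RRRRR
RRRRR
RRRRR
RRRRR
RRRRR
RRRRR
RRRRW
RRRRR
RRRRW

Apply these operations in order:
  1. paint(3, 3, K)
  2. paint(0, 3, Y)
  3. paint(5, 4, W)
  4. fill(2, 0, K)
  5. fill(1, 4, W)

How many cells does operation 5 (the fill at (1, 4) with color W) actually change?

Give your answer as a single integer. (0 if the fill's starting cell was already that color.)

After op 1 paint(3,3,K):
RRRRR
RRRRR
RRRRR
RRRKR
RRRRR
RRRRR
RRRRW
RRRRR
RRRRW
After op 2 paint(0,3,Y):
RRRYR
RRRRR
RRRRR
RRRKR
RRRRR
RRRRR
RRRRW
RRRRR
RRRRW
After op 3 paint(5,4,W):
RRRYR
RRRRR
RRRRR
RRRKR
RRRRR
RRRRW
RRRRW
RRRRR
RRRRW
After op 4 fill(2,0,K) [40 cells changed]:
KKKYK
KKKKK
KKKKK
KKKKK
KKKKK
KKKKW
KKKKW
KKKKK
KKKKW
After op 5 fill(1,4,W) [41 cells changed]:
WWWYW
WWWWW
WWWWW
WWWWW
WWWWW
WWWWW
WWWWW
WWWWW
WWWWW

Answer: 41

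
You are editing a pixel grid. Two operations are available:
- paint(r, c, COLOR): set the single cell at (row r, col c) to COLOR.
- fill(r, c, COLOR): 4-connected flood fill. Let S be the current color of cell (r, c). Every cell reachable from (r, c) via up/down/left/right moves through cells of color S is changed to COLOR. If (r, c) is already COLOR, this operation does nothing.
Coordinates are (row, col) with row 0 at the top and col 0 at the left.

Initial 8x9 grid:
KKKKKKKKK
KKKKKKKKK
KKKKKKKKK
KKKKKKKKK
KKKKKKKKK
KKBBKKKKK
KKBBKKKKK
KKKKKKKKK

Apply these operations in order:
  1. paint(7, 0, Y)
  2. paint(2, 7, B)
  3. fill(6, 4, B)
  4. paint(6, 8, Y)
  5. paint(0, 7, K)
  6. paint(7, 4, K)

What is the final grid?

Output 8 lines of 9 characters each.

After op 1 paint(7,0,Y):
KKKKKKKKK
KKKKKKKKK
KKKKKKKKK
KKKKKKKKK
KKKKKKKKK
KKBBKKKKK
KKBBKKKKK
YKKKKKKKK
After op 2 paint(2,7,B):
KKKKKKKKK
KKKKKKKKK
KKKKKKKBK
KKKKKKKKK
KKKKKKKKK
KKBBKKKKK
KKBBKKKKK
YKKKKKKKK
After op 3 fill(6,4,B) [66 cells changed]:
BBBBBBBBB
BBBBBBBBB
BBBBBBBBB
BBBBBBBBB
BBBBBBBBB
BBBBBBBBB
BBBBBBBBB
YBBBBBBBB
After op 4 paint(6,8,Y):
BBBBBBBBB
BBBBBBBBB
BBBBBBBBB
BBBBBBBBB
BBBBBBBBB
BBBBBBBBB
BBBBBBBBY
YBBBBBBBB
After op 5 paint(0,7,K):
BBBBBBBKB
BBBBBBBBB
BBBBBBBBB
BBBBBBBBB
BBBBBBBBB
BBBBBBBBB
BBBBBBBBY
YBBBBBBBB
After op 6 paint(7,4,K):
BBBBBBBKB
BBBBBBBBB
BBBBBBBBB
BBBBBBBBB
BBBBBBBBB
BBBBBBBBB
BBBBBBBBY
YBBBKBBBB

Answer: BBBBBBBKB
BBBBBBBBB
BBBBBBBBB
BBBBBBBBB
BBBBBBBBB
BBBBBBBBB
BBBBBBBBY
YBBBKBBBB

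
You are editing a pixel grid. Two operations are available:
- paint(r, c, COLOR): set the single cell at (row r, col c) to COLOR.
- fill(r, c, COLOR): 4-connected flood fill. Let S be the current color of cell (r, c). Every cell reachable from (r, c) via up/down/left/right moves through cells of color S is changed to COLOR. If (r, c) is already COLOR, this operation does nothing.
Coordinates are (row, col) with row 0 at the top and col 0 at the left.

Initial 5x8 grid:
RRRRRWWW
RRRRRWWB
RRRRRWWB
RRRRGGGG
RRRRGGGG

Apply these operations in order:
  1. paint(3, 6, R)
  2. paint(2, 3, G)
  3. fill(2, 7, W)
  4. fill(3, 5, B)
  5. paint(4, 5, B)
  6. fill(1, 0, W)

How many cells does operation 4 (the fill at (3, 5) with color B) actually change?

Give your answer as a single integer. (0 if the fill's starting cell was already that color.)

Answer: 7

Derivation:
After op 1 paint(3,6,R):
RRRRRWWW
RRRRRWWB
RRRRRWWB
RRRRGGRG
RRRRGGGG
After op 2 paint(2,3,G):
RRRRRWWW
RRRRRWWB
RRRGRWWB
RRRRGGRG
RRRRGGGG
After op 3 fill(2,7,W) [2 cells changed]:
RRRRRWWW
RRRRRWWW
RRRGRWWW
RRRRGGRG
RRRRGGGG
After op 4 fill(3,5,B) [7 cells changed]:
RRRRRWWW
RRRRRWWW
RRRGRWWW
RRRRBBRB
RRRRBBBB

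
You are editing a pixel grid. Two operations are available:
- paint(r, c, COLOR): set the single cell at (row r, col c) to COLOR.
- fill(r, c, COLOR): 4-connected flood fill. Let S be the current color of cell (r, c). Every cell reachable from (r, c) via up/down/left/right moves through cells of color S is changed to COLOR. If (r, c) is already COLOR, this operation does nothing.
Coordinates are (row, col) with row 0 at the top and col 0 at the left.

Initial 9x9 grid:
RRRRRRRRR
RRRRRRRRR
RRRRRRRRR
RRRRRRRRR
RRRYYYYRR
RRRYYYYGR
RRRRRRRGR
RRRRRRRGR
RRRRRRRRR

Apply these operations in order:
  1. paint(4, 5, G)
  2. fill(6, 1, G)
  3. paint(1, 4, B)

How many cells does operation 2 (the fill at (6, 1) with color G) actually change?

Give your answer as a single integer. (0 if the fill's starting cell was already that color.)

Answer: 70

Derivation:
After op 1 paint(4,5,G):
RRRRRRRRR
RRRRRRRRR
RRRRRRRRR
RRRRRRRRR
RRRYYGYRR
RRRYYYYGR
RRRRRRRGR
RRRRRRRGR
RRRRRRRRR
After op 2 fill(6,1,G) [70 cells changed]:
GGGGGGGGG
GGGGGGGGG
GGGGGGGGG
GGGGGGGGG
GGGYYGYGG
GGGYYYYGG
GGGGGGGGG
GGGGGGGGG
GGGGGGGGG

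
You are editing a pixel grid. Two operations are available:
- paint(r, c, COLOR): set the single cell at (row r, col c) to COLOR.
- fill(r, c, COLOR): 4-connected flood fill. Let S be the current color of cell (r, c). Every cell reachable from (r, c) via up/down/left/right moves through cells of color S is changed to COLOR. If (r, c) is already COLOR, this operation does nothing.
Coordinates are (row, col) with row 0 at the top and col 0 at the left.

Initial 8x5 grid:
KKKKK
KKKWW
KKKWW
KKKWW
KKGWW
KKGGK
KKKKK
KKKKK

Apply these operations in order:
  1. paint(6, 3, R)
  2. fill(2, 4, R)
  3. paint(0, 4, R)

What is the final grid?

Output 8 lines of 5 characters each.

After op 1 paint(6,3,R):
KKKKK
KKKWW
KKKWW
KKKWW
KKGWW
KKGGK
KKKRK
KKKKK
After op 2 fill(2,4,R) [8 cells changed]:
KKKKK
KKKRR
KKKRR
KKKRR
KKGRR
KKGGK
KKKRK
KKKKK
After op 3 paint(0,4,R):
KKKKR
KKKRR
KKKRR
KKKRR
KKGRR
KKGGK
KKKRK
KKKKK

Answer: KKKKR
KKKRR
KKKRR
KKKRR
KKGRR
KKGGK
KKKRK
KKKKK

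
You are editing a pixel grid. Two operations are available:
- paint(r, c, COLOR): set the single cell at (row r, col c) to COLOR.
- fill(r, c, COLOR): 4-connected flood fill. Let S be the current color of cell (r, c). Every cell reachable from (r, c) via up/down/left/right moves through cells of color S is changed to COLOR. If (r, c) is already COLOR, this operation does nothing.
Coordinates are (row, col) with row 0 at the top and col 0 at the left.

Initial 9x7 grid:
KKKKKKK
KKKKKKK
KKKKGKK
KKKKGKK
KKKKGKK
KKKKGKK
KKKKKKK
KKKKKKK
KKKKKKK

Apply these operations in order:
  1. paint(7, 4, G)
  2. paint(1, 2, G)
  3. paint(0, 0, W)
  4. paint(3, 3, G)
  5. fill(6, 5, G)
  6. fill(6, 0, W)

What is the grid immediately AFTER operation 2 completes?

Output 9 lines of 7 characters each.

Answer: KKKKKKK
KKGKKKK
KKKKGKK
KKKKGKK
KKKKGKK
KKKKGKK
KKKKKKK
KKKKGKK
KKKKKKK

Derivation:
After op 1 paint(7,4,G):
KKKKKKK
KKKKKKK
KKKKGKK
KKKKGKK
KKKKGKK
KKKKGKK
KKKKKKK
KKKKGKK
KKKKKKK
After op 2 paint(1,2,G):
KKKKKKK
KKGKKKK
KKKKGKK
KKKKGKK
KKKKGKK
KKKKGKK
KKKKKKK
KKKKGKK
KKKKKKK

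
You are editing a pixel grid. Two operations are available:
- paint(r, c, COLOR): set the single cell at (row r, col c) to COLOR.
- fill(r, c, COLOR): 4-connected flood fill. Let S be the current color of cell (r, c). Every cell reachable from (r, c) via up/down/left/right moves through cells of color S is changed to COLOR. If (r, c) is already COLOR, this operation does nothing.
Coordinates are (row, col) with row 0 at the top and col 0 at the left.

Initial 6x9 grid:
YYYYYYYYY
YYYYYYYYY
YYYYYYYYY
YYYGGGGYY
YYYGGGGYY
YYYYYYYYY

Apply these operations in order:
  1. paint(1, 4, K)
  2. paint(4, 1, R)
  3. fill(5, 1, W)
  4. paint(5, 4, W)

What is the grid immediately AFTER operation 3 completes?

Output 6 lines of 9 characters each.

After op 1 paint(1,4,K):
YYYYYYYYY
YYYYKYYYY
YYYYYYYYY
YYYGGGGYY
YYYGGGGYY
YYYYYYYYY
After op 2 paint(4,1,R):
YYYYYYYYY
YYYYKYYYY
YYYYYYYYY
YYYGGGGYY
YRYGGGGYY
YYYYYYYYY
After op 3 fill(5,1,W) [44 cells changed]:
WWWWWWWWW
WWWWKWWWW
WWWWWWWWW
WWWGGGGWW
WRWGGGGWW
WWWWWWWWW

Answer: WWWWWWWWW
WWWWKWWWW
WWWWWWWWW
WWWGGGGWW
WRWGGGGWW
WWWWWWWWW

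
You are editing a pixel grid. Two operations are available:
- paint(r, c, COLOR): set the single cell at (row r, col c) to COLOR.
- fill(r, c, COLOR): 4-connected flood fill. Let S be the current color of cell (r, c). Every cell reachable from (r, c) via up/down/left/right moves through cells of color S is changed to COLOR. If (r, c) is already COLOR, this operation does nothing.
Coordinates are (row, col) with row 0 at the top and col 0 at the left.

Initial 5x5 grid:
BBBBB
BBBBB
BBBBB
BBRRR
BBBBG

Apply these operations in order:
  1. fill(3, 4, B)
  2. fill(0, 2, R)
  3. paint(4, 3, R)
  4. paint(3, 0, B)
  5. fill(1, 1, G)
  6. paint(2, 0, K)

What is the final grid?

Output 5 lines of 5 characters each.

Answer: GGGGG
GGGGG
KGGGG
BGGGG
GGGGG

Derivation:
After op 1 fill(3,4,B) [3 cells changed]:
BBBBB
BBBBB
BBBBB
BBBBB
BBBBG
After op 2 fill(0,2,R) [24 cells changed]:
RRRRR
RRRRR
RRRRR
RRRRR
RRRRG
After op 3 paint(4,3,R):
RRRRR
RRRRR
RRRRR
RRRRR
RRRRG
After op 4 paint(3,0,B):
RRRRR
RRRRR
RRRRR
BRRRR
RRRRG
After op 5 fill(1,1,G) [23 cells changed]:
GGGGG
GGGGG
GGGGG
BGGGG
GGGGG
After op 6 paint(2,0,K):
GGGGG
GGGGG
KGGGG
BGGGG
GGGGG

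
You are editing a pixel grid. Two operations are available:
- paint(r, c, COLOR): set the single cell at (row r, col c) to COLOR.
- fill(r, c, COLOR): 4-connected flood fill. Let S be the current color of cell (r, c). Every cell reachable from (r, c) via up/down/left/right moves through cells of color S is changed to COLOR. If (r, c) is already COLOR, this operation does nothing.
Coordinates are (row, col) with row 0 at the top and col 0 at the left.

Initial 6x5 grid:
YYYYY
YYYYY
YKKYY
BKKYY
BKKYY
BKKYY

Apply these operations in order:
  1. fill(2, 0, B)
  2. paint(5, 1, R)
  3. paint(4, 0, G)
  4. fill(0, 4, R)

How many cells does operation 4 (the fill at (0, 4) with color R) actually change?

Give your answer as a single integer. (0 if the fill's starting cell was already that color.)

After op 1 fill(2,0,B) [19 cells changed]:
BBBBB
BBBBB
BKKBB
BKKBB
BKKBB
BKKBB
After op 2 paint(5,1,R):
BBBBB
BBBBB
BKKBB
BKKBB
BKKBB
BRKBB
After op 3 paint(4,0,G):
BBBBB
BBBBB
BKKBB
BKKBB
GKKBB
BRKBB
After op 4 fill(0,4,R) [20 cells changed]:
RRRRR
RRRRR
RKKRR
RKKRR
GKKRR
BRKRR

Answer: 20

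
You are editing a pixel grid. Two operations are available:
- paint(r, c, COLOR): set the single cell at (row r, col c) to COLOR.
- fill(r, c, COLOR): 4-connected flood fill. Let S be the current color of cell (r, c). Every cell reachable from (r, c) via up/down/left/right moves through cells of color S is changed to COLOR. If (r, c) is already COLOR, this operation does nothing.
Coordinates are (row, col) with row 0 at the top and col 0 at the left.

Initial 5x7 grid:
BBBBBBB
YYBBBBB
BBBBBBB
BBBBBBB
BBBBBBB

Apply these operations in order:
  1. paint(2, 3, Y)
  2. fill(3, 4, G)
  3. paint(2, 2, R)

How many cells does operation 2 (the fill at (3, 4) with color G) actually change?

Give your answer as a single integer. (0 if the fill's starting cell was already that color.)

After op 1 paint(2,3,Y):
BBBBBBB
YYBBBBB
BBBYBBB
BBBBBBB
BBBBBBB
After op 2 fill(3,4,G) [32 cells changed]:
GGGGGGG
YYGGGGG
GGGYGGG
GGGGGGG
GGGGGGG

Answer: 32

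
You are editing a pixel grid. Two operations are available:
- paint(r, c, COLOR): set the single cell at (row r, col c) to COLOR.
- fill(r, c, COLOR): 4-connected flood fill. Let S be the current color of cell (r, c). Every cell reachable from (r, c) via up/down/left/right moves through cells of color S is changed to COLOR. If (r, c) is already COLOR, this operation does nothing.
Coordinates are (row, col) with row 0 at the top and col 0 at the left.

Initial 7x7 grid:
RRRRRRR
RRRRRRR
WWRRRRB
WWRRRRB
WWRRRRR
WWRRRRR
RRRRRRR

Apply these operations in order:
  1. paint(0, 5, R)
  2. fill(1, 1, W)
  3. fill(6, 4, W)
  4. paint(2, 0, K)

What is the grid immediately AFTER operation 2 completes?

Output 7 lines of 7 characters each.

Answer: WWWWWWW
WWWWWWW
WWWWWWB
WWWWWWB
WWWWWWW
WWWWWWW
WWWWWWW

Derivation:
After op 1 paint(0,5,R):
RRRRRRR
RRRRRRR
WWRRRRB
WWRRRRB
WWRRRRR
WWRRRRR
RRRRRRR
After op 2 fill(1,1,W) [39 cells changed]:
WWWWWWW
WWWWWWW
WWWWWWB
WWWWWWB
WWWWWWW
WWWWWWW
WWWWWWW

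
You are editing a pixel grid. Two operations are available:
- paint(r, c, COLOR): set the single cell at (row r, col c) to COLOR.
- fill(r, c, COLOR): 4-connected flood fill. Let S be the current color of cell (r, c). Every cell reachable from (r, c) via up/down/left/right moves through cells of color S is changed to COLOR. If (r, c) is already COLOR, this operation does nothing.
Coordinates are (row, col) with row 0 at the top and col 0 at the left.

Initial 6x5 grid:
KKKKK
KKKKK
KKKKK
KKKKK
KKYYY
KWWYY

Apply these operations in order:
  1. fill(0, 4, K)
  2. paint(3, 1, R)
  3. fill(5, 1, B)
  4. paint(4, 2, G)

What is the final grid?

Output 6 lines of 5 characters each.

Answer: KKKKK
KKKKK
KKKKK
KRKKK
KKGYY
KBBYY

Derivation:
After op 1 fill(0,4,K) [0 cells changed]:
KKKKK
KKKKK
KKKKK
KKKKK
KKYYY
KWWYY
After op 2 paint(3,1,R):
KKKKK
KKKKK
KKKKK
KRKKK
KKYYY
KWWYY
After op 3 fill(5,1,B) [2 cells changed]:
KKKKK
KKKKK
KKKKK
KRKKK
KKYYY
KBBYY
After op 4 paint(4,2,G):
KKKKK
KKKKK
KKKKK
KRKKK
KKGYY
KBBYY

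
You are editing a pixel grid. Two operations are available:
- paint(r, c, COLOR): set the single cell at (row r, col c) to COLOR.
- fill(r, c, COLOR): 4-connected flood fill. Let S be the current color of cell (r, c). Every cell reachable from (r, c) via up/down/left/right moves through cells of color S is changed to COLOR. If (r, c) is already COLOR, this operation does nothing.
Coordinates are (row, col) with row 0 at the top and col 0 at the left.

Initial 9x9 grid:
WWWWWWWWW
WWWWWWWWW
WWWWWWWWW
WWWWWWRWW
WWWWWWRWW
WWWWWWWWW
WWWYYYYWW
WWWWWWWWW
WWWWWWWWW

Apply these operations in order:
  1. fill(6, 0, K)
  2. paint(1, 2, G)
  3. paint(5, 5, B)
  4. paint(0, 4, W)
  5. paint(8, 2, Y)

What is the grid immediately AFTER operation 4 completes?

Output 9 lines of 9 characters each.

After op 1 fill(6,0,K) [75 cells changed]:
KKKKKKKKK
KKKKKKKKK
KKKKKKKKK
KKKKKKRKK
KKKKKKRKK
KKKKKKKKK
KKKYYYYKK
KKKKKKKKK
KKKKKKKKK
After op 2 paint(1,2,G):
KKKKKKKKK
KKGKKKKKK
KKKKKKKKK
KKKKKKRKK
KKKKKKRKK
KKKKKKKKK
KKKYYYYKK
KKKKKKKKK
KKKKKKKKK
After op 3 paint(5,5,B):
KKKKKKKKK
KKGKKKKKK
KKKKKKKKK
KKKKKKRKK
KKKKKKRKK
KKKKKBKKK
KKKYYYYKK
KKKKKKKKK
KKKKKKKKK
After op 4 paint(0,4,W):
KKKKWKKKK
KKGKKKKKK
KKKKKKKKK
KKKKKKRKK
KKKKKKRKK
KKKKKBKKK
KKKYYYYKK
KKKKKKKKK
KKKKKKKKK

Answer: KKKKWKKKK
KKGKKKKKK
KKKKKKKKK
KKKKKKRKK
KKKKKKRKK
KKKKKBKKK
KKKYYYYKK
KKKKKKKKK
KKKKKKKKK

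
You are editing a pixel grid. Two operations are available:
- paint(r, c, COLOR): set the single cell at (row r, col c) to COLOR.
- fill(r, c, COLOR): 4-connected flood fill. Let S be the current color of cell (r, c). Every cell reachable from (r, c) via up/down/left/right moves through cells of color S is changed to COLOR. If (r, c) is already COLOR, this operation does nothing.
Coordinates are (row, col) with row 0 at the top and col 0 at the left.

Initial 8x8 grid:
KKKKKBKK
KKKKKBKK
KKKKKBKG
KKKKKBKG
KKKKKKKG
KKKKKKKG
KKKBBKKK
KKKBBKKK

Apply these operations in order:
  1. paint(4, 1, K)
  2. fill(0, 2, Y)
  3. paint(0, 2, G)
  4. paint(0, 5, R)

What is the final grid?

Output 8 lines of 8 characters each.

After op 1 paint(4,1,K):
KKKKKBKK
KKKKKBKK
KKKKKBKG
KKKKKBKG
KKKKKKKG
KKKKKKKG
KKKBBKKK
KKKBBKKK
After op 2 fill(0,2,Y) [52 cells changed]:
YYYYYBYY
YYYYYBYY
YYYYYBYG
YYYYYBYG
YYYYYYYG
YYYYYYYG
YYYBBYYY
YYYBBYYY
After op 3 paint(0,2,G):
YYGYYBYY
YYYYYBYY
YYYYYBYG
YYYYYBYG
YYYYYYYG
YYYYYYYG
YYYBBYYY
YYYBBYYY
After op 4 paint(0,5,R):
YYGYYRYY
YYYYYBYY
YYYYYBYG
YYYYYBYG
YYYYYYYG
YYYYYYYG
YYYBBYYY
YYYBBYYY

Answer: YYGYYRYY
YYYYYBYY
YYYYYBYG
YYYYYBYG
YYYYYYYG
YYYYYYYG
YYYBBYYY
YYYBBYYY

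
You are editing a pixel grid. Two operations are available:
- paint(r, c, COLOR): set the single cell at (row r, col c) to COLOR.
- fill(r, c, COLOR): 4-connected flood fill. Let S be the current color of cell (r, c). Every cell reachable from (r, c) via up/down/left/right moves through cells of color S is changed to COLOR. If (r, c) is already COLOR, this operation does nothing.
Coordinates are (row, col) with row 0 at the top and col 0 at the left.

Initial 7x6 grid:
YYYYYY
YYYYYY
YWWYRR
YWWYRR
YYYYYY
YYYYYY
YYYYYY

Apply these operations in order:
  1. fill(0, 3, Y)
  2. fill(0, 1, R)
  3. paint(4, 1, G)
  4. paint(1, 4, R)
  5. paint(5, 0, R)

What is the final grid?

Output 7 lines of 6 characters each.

After op 1 fill(0,3,Y) [0 cells changed]:
YYYYYY
YYYYYY
YWWYRR
YWWYRR
YYYYYY
YYYYYY
YYYYYY
After op 2 fill(0,1,R) [34 cells changed]:
RRRRRR
RRRRRR
RWWRRR
RWWRRR
RRRRRR
RRRRRR
RRRRRR
After op 3 paint(4,1,G):
RRRRRR
RRRRRR
RWWRRR
RWWRRR
RGRRRR
RRRRRR
RRRRRR
After op 4 paint(1,4,R):
RRRRRR
RRRRRR
RWWRRR
RWWRRR
RGRRRR
RRRRRR
RRRRRR
After op 5 paint(5,0,R):
RRRRRR
RRRRRR
RWWRRR
RWWRRR
RGRRRR
RRRRRR
RRRRRR

Answer: RRRRRR
RRRRRR
RWWRRR
RWWRRR
RGRRRR
RRRRRR
RRRRRR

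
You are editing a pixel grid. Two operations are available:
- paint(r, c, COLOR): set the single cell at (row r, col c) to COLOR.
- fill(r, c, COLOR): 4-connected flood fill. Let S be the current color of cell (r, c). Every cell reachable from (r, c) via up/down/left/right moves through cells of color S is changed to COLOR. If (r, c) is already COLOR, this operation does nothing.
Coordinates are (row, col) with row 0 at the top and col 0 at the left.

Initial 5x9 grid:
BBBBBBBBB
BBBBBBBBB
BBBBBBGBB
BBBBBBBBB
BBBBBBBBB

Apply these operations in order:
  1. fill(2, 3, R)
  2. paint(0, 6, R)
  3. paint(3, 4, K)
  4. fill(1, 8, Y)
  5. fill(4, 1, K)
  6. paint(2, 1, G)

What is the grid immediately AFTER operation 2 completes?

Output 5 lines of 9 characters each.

After op 1 fill(2,3,R) [44 cells changed]:
RRRRRRRRR
RRRRRRRRR
RRRRRRGRR
RRRRRRRRR
RRRRRRRRR
After op 2 paint(0,6,R):
RRRRRRRRR
RRRRRRRRR
RRRRRRGRR
RRRRRRRRR
RRRRRRRRR

Answer: RRRRRRRRR
RRRRRRRRR
RRRRRRGRR
RRRRRRRRR
RRRRRRRRR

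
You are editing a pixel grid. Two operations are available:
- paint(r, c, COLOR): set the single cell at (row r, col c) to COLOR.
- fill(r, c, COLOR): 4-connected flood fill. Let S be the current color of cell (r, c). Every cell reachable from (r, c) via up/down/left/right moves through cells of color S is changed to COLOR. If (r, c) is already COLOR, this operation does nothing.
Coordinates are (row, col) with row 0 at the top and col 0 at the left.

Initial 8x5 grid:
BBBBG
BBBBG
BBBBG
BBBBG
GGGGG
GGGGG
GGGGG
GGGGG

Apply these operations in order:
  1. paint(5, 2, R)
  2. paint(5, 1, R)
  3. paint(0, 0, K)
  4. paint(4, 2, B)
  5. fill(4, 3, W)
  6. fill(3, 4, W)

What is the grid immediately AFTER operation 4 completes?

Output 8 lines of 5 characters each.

Answer: KBBBG
BBBBG
BBBBG
BBBBG
GGBGG
GRRGG
GGGGG
GGGGG

Derivation:
After op 1 paint(5,2,R):
BBBBG
BBBBG
BBBBG
BBBBG
GGGGG
GGRGG
GGGGG
GGGGG
After op 2 paint(5,1,R):
BBBBG
BBBBG
BBBBG
BBBBG
GGGGG
GRRGG
GGGGG
GGGGG
After op 3 paint(0,0,K):
KBBBG
BBBBG
BBBBG
BBBBG
GGGGG
GRRGG
GGGGG
GGGGG
After op 4 paint(4,2,B):
KBBBG
BBBBG
BBBBG
BBBBG
GGBGG
GRRGG
GGGGG
GGGGG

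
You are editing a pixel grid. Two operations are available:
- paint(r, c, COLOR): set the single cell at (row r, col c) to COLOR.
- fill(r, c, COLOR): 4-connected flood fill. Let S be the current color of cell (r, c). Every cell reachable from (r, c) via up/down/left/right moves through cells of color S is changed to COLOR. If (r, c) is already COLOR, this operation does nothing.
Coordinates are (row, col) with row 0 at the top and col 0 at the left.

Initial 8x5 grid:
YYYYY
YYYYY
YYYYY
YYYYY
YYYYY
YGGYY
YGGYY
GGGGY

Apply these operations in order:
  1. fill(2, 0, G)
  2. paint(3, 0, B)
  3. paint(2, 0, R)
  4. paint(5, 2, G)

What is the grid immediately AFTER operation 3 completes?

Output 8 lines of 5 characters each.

Answer: GGGGG
GGGGG
RGGGG
BGGGG
GGGGG
GGGGG
GGGGG
GGGGG

Derivation:
After op 1 fill(2,0,G) [32 cells changed]:
GGGGG
GGGGG
GGGGG
GGGGG
GGGGG
GGGGG
GGGGG
GGGGG
After op 2 paint(3,0,B):
GGGGG
GGGGG
GGGGG
BGGGG
GGGGG
GGGGG
GGGGG
GGGGG
After op 3 paint(2,0,R):
GGGGG
GGGGG
RGGGG
BGGGG
GGGGG
GGGGG
GGGGG
GGGGG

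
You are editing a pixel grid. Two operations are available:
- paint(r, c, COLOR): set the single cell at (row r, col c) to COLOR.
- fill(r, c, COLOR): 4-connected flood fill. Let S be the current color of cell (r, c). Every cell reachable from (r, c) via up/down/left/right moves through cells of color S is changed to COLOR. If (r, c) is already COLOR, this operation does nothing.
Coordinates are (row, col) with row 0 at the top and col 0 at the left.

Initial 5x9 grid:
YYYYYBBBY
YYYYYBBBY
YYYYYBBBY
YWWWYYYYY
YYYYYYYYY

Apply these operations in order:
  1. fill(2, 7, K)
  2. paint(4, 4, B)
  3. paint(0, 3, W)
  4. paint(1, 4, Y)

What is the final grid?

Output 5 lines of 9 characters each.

Answer: YYYWYKKKY
YYYYYKKKY
YYYYYKKKY
YWWWYYYYY
YYYYBYYYY

Derivation:
After op 1 fill(2,7,K) [9 cells changed]:
YYYYYKKKY
YYYYYKKKY
YYYYYKKKY
YWWWYYYYY
YYYYYYYYY
After op 2 paint(4,4,B):
YYYYYKKKY
YYYYYKKKY
YYYYYKKKY
YWWWYYYYY
YYYYBYYYY
After op 3 paint(0,3,W):
YYYWYKKKY
YYYYYKKKY
YYYYYKKKY
YWWWYYYYY
YYYYBYYYY
After op 4 paint(1,4,Y):
YYYWYKKKY
YYYYYKKKY
YYYYYKKKY
YWWWYYYYY
YYYYBYYYY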